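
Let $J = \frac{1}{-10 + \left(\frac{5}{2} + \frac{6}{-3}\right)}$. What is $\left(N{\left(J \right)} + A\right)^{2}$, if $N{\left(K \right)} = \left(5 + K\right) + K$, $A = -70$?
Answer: $\frac{1535121}{361} \approx 4252.4$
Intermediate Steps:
$J = - \frac{2}{19}$ ($J = \frac{1}{-10 + \left(5 \cdot \frac{1}{2} + 6 \left(- \frac{1}{3}\right)\right)} = \frac{1}{-10 + \left(\frac{5}{2} - 2\right)} = \frac{1}{-10 + \frac{1}{2}} = \frac{1}{- \frac{19}{2}} = - \frac{2}{19} \approx -0.10526$)
$N{\left(K \right)} = 5 + 2 K$
$\left(N{\left(J \right)} + A\right)^{2} = \left(\left(5 + 2 \left(- \frac{2}{19}\right)\right) - 70\right)^{2} = \left(\left(5 - \frac{4}{19}\right) - 70\right)^{2} = \left(\frac{91}{19} - 70\right)^{2} = \left(- \frac{1239}{19}\right)^{2} = \frac{1535121}{361}$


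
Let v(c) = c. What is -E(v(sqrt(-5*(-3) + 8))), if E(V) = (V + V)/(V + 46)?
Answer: 2/91 - 4*sqrt(23)/91 ≈ -0.18883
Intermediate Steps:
E(V) = 2*V/(46 + V) (E(V) = (2*V)/(46 + V) = 2*V/(46 + V))
-E(v(sqrt(-5*(-3) + 8))) = -2*sqrt(-5*(-3) + 8)/(46 + sqrt(-5*(-3) + 8)) = -2*sqrt(15 + 8)/(46 + sqrt(15 + 8)) = -2*sqrt(23)/(46 + sqrt(23))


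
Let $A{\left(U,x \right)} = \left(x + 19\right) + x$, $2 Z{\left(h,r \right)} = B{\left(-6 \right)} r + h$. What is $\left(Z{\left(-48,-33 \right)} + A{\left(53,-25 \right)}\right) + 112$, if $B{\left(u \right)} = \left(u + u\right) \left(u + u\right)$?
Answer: $-2319$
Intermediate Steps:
$B{\left(u \right)} = 4 u^{2}$ ($B{\left(u \right)} = 2 u 2 u = 4 u^{2}$)
$Z{\left(h,r \right)} = \frac{h}{2} + 72 r$ ($Z{\left(h,r \right)} = \frac{4 \left(-6\right)^{2} r + h}{2} = \frac{4 \cdot 36 r + h}{2} = \frac{144 r + h}{2} = \frac{h + 144 r}{2} = \frac{h}{2} + 72 r$)
$A{\left(U,x \right)} = 19 + 2 x$ ($A{\left(U,x \right)} = \left(19 + x\right) + x = 19 + 2 x$)
$\left(Z{\left(-48,-33 \right)} + A{\left(53,-25 \right)}\right) + 112 = \left(\left(\frac{1}{2} \left(-48\right) + 72 \left(-33\right)\right) + \left(19 + 2 \left(-25\right)\right)\right) + 112 = \left(\left(-24 - 2376\right) + \left(19 - 50\right)\right) + 112 = \left(-2400 - 31\right) + 112 = -2431 + 112 = -2319$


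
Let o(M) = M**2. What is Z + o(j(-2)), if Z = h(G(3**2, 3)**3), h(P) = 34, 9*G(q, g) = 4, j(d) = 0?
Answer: 34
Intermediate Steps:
G(q, g) = 4/9 (G(q, g) = (1/9)*4 = 4/9)
Z = 34
Z + o(j(-2)) = 34 + 0**2 = 34 + 0 = 34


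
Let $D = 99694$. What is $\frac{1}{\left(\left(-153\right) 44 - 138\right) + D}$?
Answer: $\frac{1}{92824} \approx 1.0773 \cdot 10^{-5}$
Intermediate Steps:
$\frac{1}{\left(\left(-153\right) 44 - 138\right) + D} = \frac{1}{\left(\left(-153\right) 44 - 138\right) + 99694} = \frac{1}{\left(-6732 - 138\right) + 99694} = \frac{1}{-6870 + 99694} = \frac{1}{92824}$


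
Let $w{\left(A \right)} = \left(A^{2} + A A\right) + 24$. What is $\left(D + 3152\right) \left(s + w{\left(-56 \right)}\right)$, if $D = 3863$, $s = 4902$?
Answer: $78553970$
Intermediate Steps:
$w{\left(A \right)} = 24 + 2 A^{2}$ ($w{\left(A \right)} = \left(A^{2} + A^{2}\right) + 24 = 2 A^{2} + 24 = 24 + 2 A^{2}$)
$\left(D + 3152\right) \left(s + w{\left(-56 \right)}\right) = \left(3863 + 3152\right) \left(4902 + \left(24 + 2 \left(-56\right)^{2}\right)\right) = 7015 \left(4902 + \left(24 + 2 \cdot 3136\right)\right) = 7015 \left(4902 + \left(24 + 6272\right)\right) = 7015 \left(4902 + 6296\right) = 7015 \cdot 11198 = 78553970$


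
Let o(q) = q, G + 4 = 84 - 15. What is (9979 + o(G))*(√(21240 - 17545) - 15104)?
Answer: -151704576 + 10044*√3695 ≈ -1.5109e+8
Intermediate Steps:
G = 65 (G = -4 + (84 - 15) = -4 + 69 = 65)
(9979 + o(G))*(√(21240 - 17545) - 15104) = (9979 + 65)*(√(21240 - 17545) - 15104) = 10044*(√3695 - 15104) = 10044*(-15104 + √3695) = -151704576 + 10044*√3695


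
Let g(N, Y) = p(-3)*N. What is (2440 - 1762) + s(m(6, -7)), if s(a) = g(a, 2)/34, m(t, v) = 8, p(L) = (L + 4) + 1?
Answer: 11534/17 ≈ 678.47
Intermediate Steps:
p(L) = 5 + L (p(L) = (4 + L) + 1 = 5 + L)
g(N, Y) = 2*N (g(N, Y) = (5 - 3)*N = 2*N)
s(a) = a/17 (s(a) = (2*a)/34 = (2*a)*(1/34) = a/17)
(2440 - 1762) + s(m(6, -7)) = (2440 - 1762) + (1/17)*8 = 678 + 8/17 = 11534/17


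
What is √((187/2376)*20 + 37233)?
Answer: √12064002/18 ≈ 192.96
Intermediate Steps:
√((187/2376)*20 + 37233) = √((187*(1/2376))*20 + 37233) = √((17/216)*20 + 37233) = √(85/54 + 37233) = √(2010667/54) = √12064002/18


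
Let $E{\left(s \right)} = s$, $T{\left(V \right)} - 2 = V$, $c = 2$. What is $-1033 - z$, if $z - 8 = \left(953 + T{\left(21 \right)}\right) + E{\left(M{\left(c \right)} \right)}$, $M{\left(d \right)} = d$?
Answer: $-2019$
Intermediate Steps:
$T{\left(V \right)} = 2 + V$
$z = 986$ ($z = 8 + \left(\left(953 + \left(2 + 21\right)\right) + 2\right) = 8 + \left(\left(953 + 23\right) + 2\right) = 8 + \left(976 + 2\right) = 8 + 978 = 986$)
$-1033 - z = -1033 - 986 = -2019$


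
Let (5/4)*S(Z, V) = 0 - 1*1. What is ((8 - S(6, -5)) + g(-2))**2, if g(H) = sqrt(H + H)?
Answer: 1836/25 + 176*I/5 ≈ 73.44 + 35.2*I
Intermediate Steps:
g(H) = sqrt(2)*sqrt(H) (g(H) = sqrt(2*H) = sqrt(2)*sqrt(H))
S(Z, V) = -4/5 (S(Z, V) = 4*(0 - 1*1)/5 = 4*(0 - 1)/5 = (4/5)*(-1) = -4/5)
((8 - S(6, -5)) + g(-2))**2 = ((8 - 1*(-4/5)) + sqrt(2)*sqrt(-2))**2 = ((8 + 4/5) + sqrt(2)*(I*sqrt(2)))**2 = (44/5 + 2*I)**2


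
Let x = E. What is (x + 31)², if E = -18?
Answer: 169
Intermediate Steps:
x = -18
(x + 31)² = (-18 + 31)² = 13² = 169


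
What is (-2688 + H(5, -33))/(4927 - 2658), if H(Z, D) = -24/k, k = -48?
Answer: -5375/4538 ≈ -1.1844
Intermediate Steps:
H(Z, D) = ½ (H(Z, D) = -24/(-48) = -24*(-1/48) = ½)
(-2688 + H(5, -33))/(4927 - 2658) = (-2688 + ½)/(4927 - 2658) = -5375/2/2269 = -5375/2*1/2269 = -5375/4538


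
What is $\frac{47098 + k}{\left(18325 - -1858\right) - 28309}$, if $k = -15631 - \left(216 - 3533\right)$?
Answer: $- \frac{17392}{4063} \approx -4.2806$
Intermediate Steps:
$k = -12314$ ($k = -15631 - -3317 = -15631 + 3317 = -12314$)
$\frac{47098 + k}{\left(18325 - -1858\right) - 28309} = \frac{47098 - 12314}{\left(18325 - -1858\right) - 28309} = \frac{34784}{\left(18325 + 1858\right) - 28309} = \frac{34784}{20183 - 28309} = \frac{34784}{-8126} = 34784 \left(- \frac{1}{8126}\right) = - \frac{17392}{4063}$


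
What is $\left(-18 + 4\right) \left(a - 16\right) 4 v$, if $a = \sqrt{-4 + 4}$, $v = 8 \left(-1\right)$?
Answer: $-7168$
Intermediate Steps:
$v = -8$
$a = 0$ ($a = \sqrt{0} = 0$)
$\left(-18 + 4\right) \left(a - 16\right) 4 v = \left(-18 + 4\right) \left(0 - 16\right) 4 \left(-8\right) = \left(-14\right) \left(-16\right) 4 \left(-8\right) = 224 \cdot 4 \left(-8\right) = 896 \left(-8\right) = -7168$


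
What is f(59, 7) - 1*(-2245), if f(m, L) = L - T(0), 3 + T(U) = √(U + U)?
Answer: 2255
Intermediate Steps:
T(U) = -3 + √2*√U (T(U) = -3 + √(U + U) = -3 + √(2*U) = -3 + √2*√U)
f(m, L) = 3 + L (f(m, L) = L - (-3 + √2*√0) = L - (-3 + √2*0) = L - (-3 + 0) = L - 1*(-3) = L + 3 = 3 + L)
f(59, 7) - 1*(-2245) = (3 + 7) - 1*(-2245) = 10 + 2245 = 2255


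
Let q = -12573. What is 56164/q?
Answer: -56164/12573 ≈ -4.4670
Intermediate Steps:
56164/q = 56164/(-12573) = 56164*(-1/12573) = -56164/12573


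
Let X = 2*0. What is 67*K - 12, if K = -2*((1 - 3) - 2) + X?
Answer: 524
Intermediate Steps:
X = 0
K = 8 (K = -2*((1 - 3) - 2) + 0 = -2*(-2 - 2) + 0 = -2*(-4) + 0 = 8 + 0 = 8)
67*K - 12 = 67*8 - 12 = 536 - 12 = 524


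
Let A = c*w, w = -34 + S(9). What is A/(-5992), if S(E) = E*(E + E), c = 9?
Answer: -144/749 ≈ -0.19226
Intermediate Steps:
S(E) = 2*E² (S(E) = E*(2*E) = 2*E²)
w = 128 (w = -34 + 2*9² = -34 + 2*81 = -34 + 162 = 128)
A = 1152 (A = 9*128 = 1152)
A/(-5992) = 1152/(-5992) = 1152*(-1/5992) = -144/749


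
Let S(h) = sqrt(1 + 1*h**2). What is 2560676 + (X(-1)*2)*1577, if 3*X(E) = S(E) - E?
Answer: 7685182/3 + 3154*sqrt(2)/3 ≈ 2.5632e+6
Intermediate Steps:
S(h) = sqrt(1 + h**2)
X(E) = -E/3 + sqrt(1 + E**2)/3 (X(E) = (sqrt(1 + E**2) - E)/3 = -E/3 + sqrt(1 + E**2)/3)
2560676 + (X(-1)*2)*1577 = 2560676 + ((-1/3*(-1) + sqrt(1 + (-1)**2)/3)*2)*1577 = 2560676 + ((1/3 + sqrt(1 + 1)/3)*2)*1577 = 2560676 + ((1/3 + sqrt(2)/3)*2)*1577 = 2560676 + (2/3 + 2*sqrt(2)/3)*1577 = 2560676 + (3154/3 + 3154*sqrt(2)/3) = 7685182/3 + 3154*sqrt(2)/3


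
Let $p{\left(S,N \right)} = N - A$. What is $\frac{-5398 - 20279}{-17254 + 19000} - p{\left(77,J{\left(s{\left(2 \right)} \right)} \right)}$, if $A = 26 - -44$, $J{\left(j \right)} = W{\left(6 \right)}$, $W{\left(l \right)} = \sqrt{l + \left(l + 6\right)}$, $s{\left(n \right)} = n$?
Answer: $\frac{10727}{194} - 3 \sqrt{2} \approx 51.051$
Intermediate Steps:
$W{\left(l \right)} = \sqrt{6 + 2 l}$ ($W{\left(l \right)} = \sqrt{l + \left(6 + l\right)} = \sqrt{6 + 2 l}$)
$J{\left(j \right)} = 3 \sqrt{2}$ ($J{\left(j \right)} = \sqrt{6 + 2 \cdot 6} = \sqrt{6 + 12} = \sqrt{18} = 3 \sqrt{2}$)
$A = 70$ ($A = 26 + 44 = 70$)
$p{\left(S,N \right)} = -70 + N$ ($p{\left(S,N \right)} = N - 70 = -70 + N$)
$\frac{-5398 - 20279}{-17254 + 19000} - p{\left(77,J{\left(s{\left(2 \right)} \right)} \right)} = \frac{-5398 - 20279}{-17254 + 19000} - \left(-70 + 3 \sqrt{2}\right) = - \frac{25677}{1746} + \left(70 - 3 \sqrt{2}\right) = \left(-25677\right) \frac{1}{1746} + \left(70 - 3 \sqrt{2}\right) = - \frac{2853}{194} + \left(70 - 3 \sqrt{2}\right) = \frac{10727}{194} - 3 \sqrt{2}$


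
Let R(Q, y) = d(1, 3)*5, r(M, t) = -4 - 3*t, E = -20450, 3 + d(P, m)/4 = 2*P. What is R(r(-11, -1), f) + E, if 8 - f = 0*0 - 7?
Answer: -20470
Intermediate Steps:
d(P, m) = -12 + 8*P (d(P, m) = -12 + 4*(2*P) = -12 + 8*P)
f = 15 (f = 8 - (0*0 - 7) = 8 - (0 - 7) = 8 - 1*(-7) = 8 + 7 = 15)
R(Q, y) = -20 (R(Q, y) = (-12 + 8*1)*5 = (-12 + 8)*5 = -4*5 = -20)
R(r(-11, -1), f) + E = -20 - 20450 = -20470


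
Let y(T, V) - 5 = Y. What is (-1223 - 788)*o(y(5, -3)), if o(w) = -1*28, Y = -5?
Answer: 56308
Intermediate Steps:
y(T, V) = 0 (y(T, V) = 5 - 5 = 0)
o(w) = -28
(-1223 - 788)*o(y(5, -3)) = (-1223 - 788)*(-28) = -2011*(-28) = 56308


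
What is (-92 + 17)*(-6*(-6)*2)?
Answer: -5400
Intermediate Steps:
(-92 + 17)*(-6*(-6)*2) = -2700*2 = -75*72 = -5400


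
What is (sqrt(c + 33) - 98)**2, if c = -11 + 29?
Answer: (98 - sqrt(51))**2 ≈ 8255.3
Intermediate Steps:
c = 18
(sqrt(c + 33) - 98)**2 = (sqrt(18 + 33) - 98)**2 = (sqrt(51) - 98)**2 = (-98 + sqrt(51))**2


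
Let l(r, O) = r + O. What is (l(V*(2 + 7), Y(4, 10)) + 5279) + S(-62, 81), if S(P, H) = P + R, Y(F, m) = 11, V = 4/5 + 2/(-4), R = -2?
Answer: 52287/10 ≈ 5228.7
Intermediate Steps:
V = 3/10 (V = 4*(⅕) + 2*(-¼) = ⅘ - ½ = 3/10 ≈ 0.30000)
S(P, H) = -2 + P (S(P, H) = P - 2 = -2 + P)
l(r, O) = O + r
(l(V*(2 + 7), Y(4, 10)) + 5279) + S(-62, 81) = ((11 + 3*(2 + 7)/10) + 5279) + (-2 - 62) = ((11 + (3/10)*9) + 5279) - 64 = ((11 + 27/10) + 5279) - 64 = (137/10 + 5279) - 64 = 52927/10 - 64 = 52287/10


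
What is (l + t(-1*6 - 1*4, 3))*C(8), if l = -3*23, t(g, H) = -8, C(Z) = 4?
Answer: -308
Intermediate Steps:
l = -69
(l + t(-1*6 - 1*4, 3))*C(8) = (-69 - 8)*4 = -77*4 = -308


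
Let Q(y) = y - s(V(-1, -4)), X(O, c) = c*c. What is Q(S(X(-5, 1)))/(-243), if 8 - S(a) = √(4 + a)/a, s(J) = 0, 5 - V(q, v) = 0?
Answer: -8/243 + √5/243 ≈ -0.023720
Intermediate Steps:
V(q, v) = 5 (V(q, v) = 5 - 1*0 = 5 + 0 = 5)
X(O, c) = c²
S(a) = 8 - √(4 + a)/a
Q(y) = y (Q(y) = y - 1*0 = y + 0 = y)
Q(S(X(-5, 1)))/(-243) = (8 - √(4 + 1²)/(1²))/(-243) = (8 - 1*√(4 + 1)/1)*(-1/243) = (8 - 1*1*√5)*(-1/243) = (8 - √5)*(-1/243) = -8/243 + √5/243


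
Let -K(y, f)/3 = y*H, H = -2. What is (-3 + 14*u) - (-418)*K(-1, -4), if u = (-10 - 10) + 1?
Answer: -2777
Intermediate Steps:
u = -19 (u = -20 + 1 = -19)
K(y, f) = 6*y (K(y, f) = -3*y*(-2) = -(-6)*y = 6*y)
(-3 + 14*u) - (-418)*K(-1, -4) = (-3 + 14*(-19)) - (-418)*6*(-1) = (-3 - 266) - (-418)*(-6) = -269 - 1*2508 = -269 - 2508 = -2777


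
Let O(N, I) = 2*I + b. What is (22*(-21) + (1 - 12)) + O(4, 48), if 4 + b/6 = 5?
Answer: -371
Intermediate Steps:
b = 6 (b = -24 + 6*5 = -24 + 30 = 6)
O(N, I) = 6 + 2*I (O(N, I) = 2*I + 6 = 6 + 2*I)
(22*(-21) + (1 - 12)) + O(4, 48) = (22*(-21) + (1 - 12)) + (6 + 2*48) = (-462 - 11) + (6 + 96) = -473 + 102 = -371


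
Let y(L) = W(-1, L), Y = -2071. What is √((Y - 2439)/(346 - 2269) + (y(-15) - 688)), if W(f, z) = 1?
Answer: I*√2531804493/1923 ≈ 26.166*I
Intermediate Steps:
y(L) = 1
√((Y - 2439)/(346 - 2269) + (y(-15) - 688)) = √((-2071 - 2439)/(346 - 2269) + (1 - 688)) = √(-4510/(-1923) - 687) = √(-4510*(-1/1923) - 687) = √(4510/1923 - 687) = √(-1316591/1923) = I*√2531804493/1923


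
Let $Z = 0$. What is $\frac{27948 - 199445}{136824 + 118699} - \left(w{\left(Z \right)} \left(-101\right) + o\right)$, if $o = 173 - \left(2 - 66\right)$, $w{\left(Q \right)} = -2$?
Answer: $- \frac{112346094}{255523} \approx -439.67$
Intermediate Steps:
$o = 237$ ($o = 173 - -64 = 173 + 64 = 237$)
$\frac{27948 - 199445}{136824 + 118699} - \left(w{\left(Z \right)} \left(-101\right) + o\right) = \frac{27948 - 199445}{136824 + 118699} - \left(\left(-2\right) \left(-101\right) + 237\right) = - \frac{171497}{255523} - \left(202 + 237\right) = \left(-171497\right) \frac{1}{255523} - 439 = - \frac{171497}{255523} - 439 = - \frac{112346094}{255523}$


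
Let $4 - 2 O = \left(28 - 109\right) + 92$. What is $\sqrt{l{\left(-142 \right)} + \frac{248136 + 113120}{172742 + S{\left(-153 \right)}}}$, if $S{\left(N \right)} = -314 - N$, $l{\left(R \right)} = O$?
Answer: $\frac{i \sqrt{167595134910}}{345162} \approx 1.1861 i$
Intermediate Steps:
$O = - \frac{7}{2}$ ($O = 2 - \frac{\left(28 - 109\right) + 92}{2} = 2 - \frac{-81 + 92}{2} = 2 - \frac{11}{2} = - \frac{7}{2} \approx -3.5$)
$l{\left(R \right)} = - \frac{7}{2}$
$\sqrt{l{\left(-142 \right)} + \frac{248136 + 113120}{172742 + S{\left(-153 \right)}}} = \sqrt{- \frac{7}{2} + \frac{248136 + 113120}{172742 - 161}} = \sqrt{- \frac{7}{2} + \frac{361256}{172742 + \left(-314 + 153\right)}} = \sqrt{- \frac{7}{2} + \frac{361256}{172742 - 161}} = \sqrt{- \frac{7}{2} + \frac{361256}{172581}} = \sqrt{- \frac{485555}{345162}} = \frac{i \sqrt{167595134910}}{345162}$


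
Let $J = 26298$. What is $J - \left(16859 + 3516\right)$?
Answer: $5923$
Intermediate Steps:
$J - \left(16859 + 3516\right) = 26298 - \left(16859 + 3516\right) = 26298 - 20375 = 5923$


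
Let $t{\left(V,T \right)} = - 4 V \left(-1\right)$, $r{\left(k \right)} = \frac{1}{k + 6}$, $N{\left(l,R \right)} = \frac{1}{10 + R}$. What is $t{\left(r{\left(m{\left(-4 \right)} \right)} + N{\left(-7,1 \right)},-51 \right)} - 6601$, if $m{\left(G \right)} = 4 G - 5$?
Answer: $- \frac{1089149}{165} \approx -6600.9$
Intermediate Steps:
$m{\left(G \right)} = -5 + 4 G$
$r{\left(k \right)} = \frac{1}{6 + k}$
$t{\left(V,T \right)} = 4 V$
$t{\left(r{\left(m{\left(-4 \right)} \right)} + N{\left(-7,1 \right)},-51 \right)} - 6601 = 4 \left(\frac{1}{6 + \left(-5 + 4 \left(-4\right)\right)} + \frac{1}{10 + 1}\right) - 6601 = 4 \left(\frac{1}{6 - 21} + \frac{1}{11}\right) - 6601 = 4 \left(\frac{1}{-15} + \frac{1}{11}\right) - 6601 = 4 \left(- \frac{1}{15} + \frac{1}{11}\right) - 6601 = 4 \cdot \frac{4}{165} - 6601 = \frac{16}{165} - 6601 = - \frac{1089149}{165}$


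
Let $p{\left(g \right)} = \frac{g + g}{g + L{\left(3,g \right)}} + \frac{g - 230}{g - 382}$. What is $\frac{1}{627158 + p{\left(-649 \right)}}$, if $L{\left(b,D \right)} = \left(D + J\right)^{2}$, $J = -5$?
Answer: $\frac{440306077}{276141852692821} \approx 1.5945 \cdot 10^{-6}$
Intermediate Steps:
$L{\left(b,D \right)} = \left(-5 + D\right)^{2}$ ($L{\left(b,D \right)} = \left(D - 5\right)^{2} = \left(-5 + D\right)^{2}$)
$p{\left(g \right)} = \frac{-230 + g}{-382 + g} + \frac{2 g}{g + \left(-5 + g\right)^{2}}$ ($p{\left(g \right)} = \frac{g + g}{g + \left(-5 + g\right)^{2}} + \frac{g - 230}{g - 382} = \frac{2 g}{g + \left(-5 + g\right)^{2}} + \frac{-230 + g}{-382 + g} = \frac{-230 + g}{-382 + g} + \frac{2 g}{g + \left(-5 + g\right)^{2}}$)
$\frac{1}{627158 + p{\left(-649 \right)}} = \frac{1}{627158 + \frac{-5750 + \left(-649\right)^{3} - 237 \left(-649\right)^{2} + 1331 \left(-649\right)}{-9550 + \left(-649\right)^{3} - 391 \left(-649\right)^{2} + 3463 \left(-649\right)}} = \frac{1}{627158 + \frac{-5750 - 273359449 - 99824637 - 863819}{-9550 - 273359449 - 164689591 - 2247487}} = \frac{1}{627158 + \frac{1}{-440306077} \left(-374053655\right)} = \frac{1}{627158 - - \frac{374053655}{440306077}} = \frac{1}{627158 + \frac{374053655}{440306077}} = \frac{1}{\frac{276141852692821}{440306077}} = \frac{440306077}{276141852692821}$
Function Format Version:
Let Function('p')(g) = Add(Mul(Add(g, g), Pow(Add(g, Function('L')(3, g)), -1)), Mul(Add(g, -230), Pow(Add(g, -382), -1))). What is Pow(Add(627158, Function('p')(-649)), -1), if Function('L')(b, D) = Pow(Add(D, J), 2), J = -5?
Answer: Rational(440306077, 276141852692821) ≈ 1.5945e-6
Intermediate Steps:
Function('L')(b, D) = Pow(Add(-5, D), 2) (Function('L')(b, D) = Pow(Add(D, -5), 2) = Pow(Add(-5, D), 2))
Function('p')(g) = Add(Mul(Pow(Add(-382, g), -1), Add(-230, g)), Mul(2, g, Pow(Add(g, Pow(Add(-5, g), 2)), -1))) (Function('p')(g) = Add(Mul(Add(g, g), Pow(Add(g, Pow(Add(-5, g), 2)), -1)), Mul(Add(g, -230), Pow(Add(g, -382), -1))) = Add(Mul(Mul(2, g), Pow(Add(g, Pow(Add(-5, g), 2)), -1)), Mul(Add(-230, g), Pow(Add(-382, g), -1))) = Add(Mul(2, g, Pow(Add(g, Pow(Add(-5, g), 2)), -1)), Mul(Pow(Add(-382, g), -1), Add(-230, g))) = Add(Mul(Pow(Add(-382, g), -1), Add(-230, g)), Mul(2, g, Pow(Add(g, Pow(Add(-5, g), 2)), -1))))
Pow(Add(627158, Function('p')(-649)), -1) = Pow(Add(627158, Mul(Pow(Add(-9550, Pow(-649, 3), Mul(-391, Pow(-649, 2)), Mul(3463, -649)), -1), Add(-5750, Pow(-649, 3), Mul(-237, Pow(-649, 2)), Mul(1331, -649)))), -1) = Pow(Add(627158, Mul(Pow(Add(-9550, -273359449, Mul(-391, 421201), -2247487), -1), Add(-5750, -273359449, Mul(-237, 421201), -863819))), -1) = Pow(Add(627158, Mul(Pow(Add(-9550, -273359449, -164689591, -2247487), -1), Add(-5750, -273359449, -99824637, -863819))), -1) = Pow(Add(627158, Mul(Pow(-440306077, -1), -374053655)), -1) = Pow(Add(627158, Mul(Rational(-1, 440306077), -374053655)), -1) = Pow(Add(627158, Rational(374053655, 440306077)), -1) = Pow(Rational(276141852692821, 440306077), -1) = Rational(440306077, 276141852692821)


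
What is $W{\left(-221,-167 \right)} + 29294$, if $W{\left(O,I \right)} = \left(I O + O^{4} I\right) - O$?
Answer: $-398368961505$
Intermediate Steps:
$W{\left(O,I \right)} = - O + I O + I O^{4}$ ($W{\left(O,I \right)} = \left(I O + I O^{4}\right) - O = - O + I O + I O^{4}$)
$W{\left(-221,-167 \right)} + 29294 = - 221 \left(-1 - 167 - 167 \left(-221\right)^{3}\right) + 29294 = - 221 \left(-1 - 167 - -1802574787\right) + 29294 = - 221 \left(-1 - 167 + 1802574787\right) + 29294 = \left(-221\right) 1802574619 + 29294 = -398368990799 + 29294 = -398368961505$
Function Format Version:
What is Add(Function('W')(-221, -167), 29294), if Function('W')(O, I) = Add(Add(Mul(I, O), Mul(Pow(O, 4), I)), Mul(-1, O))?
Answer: -398368961505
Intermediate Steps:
Function('W')(O, I) = Add(Mul(-1, O), Mul(I, O), Mul(I, Pow(O, 4))) (Function('W')(O, I) = Add(Add(Mul(I, O), Mul(I, Pow(O, 4))), Mul(-1, O)) = Add(Mul(-1, O), Mul(I, O), Mul(I, Pow(O, 4))))
Add(Function('W')(-221, -167), 29294) = Add(Mul(-221, Add(-1, -167, Mul(-167, Pow(-221, 3)))), 29294) = Add(Mul(-221, Add(-1, -167, Mul(-167, -10793861))), 29294) = Add(Mul(-221, Add(-1, -167, 1802574787)), 29294) = Add(Mul(-221, 1802574619), 29294) = Add(-398368990799, 29294) = -398368961505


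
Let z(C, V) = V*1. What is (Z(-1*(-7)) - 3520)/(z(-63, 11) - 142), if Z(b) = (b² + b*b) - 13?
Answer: 3435/131 ≈ 26.221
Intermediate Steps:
z(C, V) = V
Z(b) = -13 + 2*b² (Z(b) = (b² + b²) - 13 = 2*b² - 13 = -13 + 2*b²)
(Z(-1*(-7)) - 3520)/(z(-63, 11) - 142) = ((-13 + 2*(-1*(-7))²) - 3520)/(11 - 142) = ((-13 + 2*7²) - 3520)/(-131) = ((-13 + 2*49) - 3520)*(-1/131) = ((-13 + 98) - 3520)*(-1/131) = (85 - 3520)*(-1/131) = -3435*(-1/131) = 3435/131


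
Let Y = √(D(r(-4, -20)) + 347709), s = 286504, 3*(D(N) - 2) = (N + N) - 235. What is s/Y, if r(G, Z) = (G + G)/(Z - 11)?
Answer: 143252*√37119462/1796103 ≈ 485.93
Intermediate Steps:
r(G, Z) = 2*G/(-11 + Z) (r(G, Z) = (2*G)/(-11 + Z) = 2*G/(-11 + Z))
D(N) = -229/3 + 2*N/3 (D(N) = 2 + ((N + N) - 235)/3 = 2 + (2*N - 235)/3 = 2 + (-235 + 2*N)/3 = 2 + (-235/3 + 2*N/3) = -229/3 + 2*N/3)
Y = 3*√37119462/31 (Y = √((-229/3 + 2*(2*(-4)/(-11 - 20))/3) + 347709) = √((-229/3 + 2*(2*(-4)/(-31))/3) + 347709) = √((-229/3 + 2*(2*(-4)*(-1/31))/3) + 347709) = √((-229/3 + (⅔)*(8/31)) + 347709) = √((-229/3 + 16/93) + 347709) = √(-2361/31 + 347709) = √(10776618/31) = 3*√37119462/31 ≈ 589.60)
s/Y = 286504/((3*√37119462/31)) = 286504*(√37119462/3592206) = 143252*√37119462/1796103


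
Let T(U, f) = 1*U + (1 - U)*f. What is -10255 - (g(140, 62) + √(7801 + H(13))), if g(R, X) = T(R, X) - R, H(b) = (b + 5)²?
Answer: -1637 - 25*√13 ≈ -1727.1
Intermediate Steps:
H(b) = (5 + b)²
T(U, f) = U + f*(1 - U)
g(R, X) = X - R*X (g(R, X) = (R + X - R*X) - R = X - R*X)
-10255 - (g(140, 62) + √(7801 + H(13))) = -10255 - (62*(1 - 1*140) + √(7801 + (5 + 13)²)) = -10255 - (62*(1 - 140) + √(7801 + 18²)) = -10255 - (62*(-139) + √(7801 + 324)) = -10255 - (-8618 + √8125) = -10255 - (-8618 + 25*√13) = -10255 + (8618 - 25*√13) = -1637 - 25*√13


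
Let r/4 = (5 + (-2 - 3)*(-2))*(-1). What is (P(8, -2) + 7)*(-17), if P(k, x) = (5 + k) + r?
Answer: 680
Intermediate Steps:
r = -60 (r = 4*((5 + (-2 - 3)*(-2))*(-1)) = 4*((5 - 5*(-2))*(-1)) = 4*((5 + 10)*(-1)) = 4*(15*(-1)) = 4*(-15) = -60)
P(k, x) = -55 + k (P(k, x) = (5 + k) - 60 = -55 + k)
(P(8, -2) + 7)*(-17) = ((-55 + 8) + 7)*(-17) = (-47 + 7)*(-17) = -40*(-17) = 680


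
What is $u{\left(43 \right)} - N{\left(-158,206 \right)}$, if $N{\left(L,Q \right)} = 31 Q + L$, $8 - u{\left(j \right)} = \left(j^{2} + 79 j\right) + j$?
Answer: $-11509$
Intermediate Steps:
$u{\left(j \right)} = 8 - j^{2} - 80 j$ ($u{\left(j \right)} = 8 - \left(\left(j^{2} + 79 j\right) + j\right) = 8 - \left(j^{2} + 80 j\right) = 8 - j^{2} - 80 j$)
$N{\left(L,Q \right)} = L + 31 Q$
$u{\left(43 \right)} - N{\left(-158,206 \right)} = \left(8 - 43^{2} - 3440\right) - \left(-158 + 31 \cdot 206\right) = \left(8 - 1849 - 3440\right) - \left(-158 + 6386\right) = \left(8 - 1849 - 3440\right) - 6228 = -5281 - 6228 = -11509$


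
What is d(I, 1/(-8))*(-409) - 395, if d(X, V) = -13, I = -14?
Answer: 4922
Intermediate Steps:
d(I, 1/(-8))*(-409) - 395 = -13*(-409) - 395 = 5317 - 395 = 4922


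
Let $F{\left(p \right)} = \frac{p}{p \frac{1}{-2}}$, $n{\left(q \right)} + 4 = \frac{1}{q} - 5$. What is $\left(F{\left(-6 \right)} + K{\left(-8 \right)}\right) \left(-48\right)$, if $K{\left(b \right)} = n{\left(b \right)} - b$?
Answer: $150$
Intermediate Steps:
$n{\left(q \right)} = -9 + \frac{1}{q}$ ($n{\left(q \right)} = -4 - \left(5 - \frac{1}{q}\right) = -9 + \frac{1}{q}$)
$K{\left(b \right)} = -9 + \frac{1}{b} - b$ ($K{\left(b \right)} = \left(-9 + \frac{1}{b}\right) - b = -9 + \frac{1}{b} - b$)
$F{\left(p \right)} = -2$ ($F{\left(p \right)} = \frac{p}{p \left(- \frac{1}{2}\right)} = \frac{p}{\left(- \frac{1}{2}\right) p} = p \left(- \frac{2}{p}\right) = -2$)
$\left(F{\left(-6 \right)} + K{\left(-8 \right)}\right) \left(-48\right) = \left(-2 - \left(1 + \frac{1}{8}\right)\right) \left(-48\right) = \left(-2 - \frac{9}{8}\right) \left(-48\right) = \left(- \frac{25}{8}\right) \left(-48\right) = 150$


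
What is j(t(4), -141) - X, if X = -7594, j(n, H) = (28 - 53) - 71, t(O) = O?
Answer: 7498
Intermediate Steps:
j(n, H) = -96 (j(n, H) = -25 - 71 = -96)
j(t(4), -141) - X = -96 - 1*(-7594) = -96 + 7594 = 7498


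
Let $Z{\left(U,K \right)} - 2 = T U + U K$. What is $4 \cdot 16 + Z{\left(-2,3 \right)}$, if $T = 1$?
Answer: $58$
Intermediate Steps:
$Z{\left(U,K \right)} = 2 + U + K U$ ($Z{\left(U,K \right)} = 2 + \left(1 U + U K\right) = 2 + \left(U + K U\right) = 2 + U + K U$)
$4 \cdot 16 + Z{\left(-2,3 \right)} = 4 \cdot 16 + \left(2 - 2 + 3 \left(-2\right)\right) = 64 - 6 = 58$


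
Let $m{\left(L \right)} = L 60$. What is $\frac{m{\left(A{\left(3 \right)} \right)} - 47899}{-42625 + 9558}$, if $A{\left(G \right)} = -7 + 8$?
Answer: $\frac{47839}{33067} \approx 1.4467$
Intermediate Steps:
$A{\left(G \right)} = 1$
$m{\left(L \right)} = 60 L$
$\frac{m{\left(A{\left(3 \right)} \right)} - 47899}{-42625 + 9558} = \frac{60 \cdot 1 - 47899}{-42625 + 9558} = \frac{60 - 47899}{-33067} = \left(-47839\right) \left(- \frac{1}{33067}\right) = \frac{47839}{33067}$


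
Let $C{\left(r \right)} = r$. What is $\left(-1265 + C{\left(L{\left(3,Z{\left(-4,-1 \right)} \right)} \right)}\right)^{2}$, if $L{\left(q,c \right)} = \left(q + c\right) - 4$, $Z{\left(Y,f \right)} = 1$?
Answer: $1600225$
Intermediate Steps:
$L{\left(q,c \right)} = -4 + c + q$ ($L{\left(q,c \right)} = \left(c + q\right) - 4 = -4 + c + q$)
$\left(-1265 + C{\left(L{\left(3,Z{\left(-4,-1 \right)} \right)} \right)}\right)^{2} = \left(-1265 + \left(-4 + 1 + 3\right)\right)^{2} = \left(-1265 + 0\right)^{2} = \left(-1265\right)^{2} = 1600225$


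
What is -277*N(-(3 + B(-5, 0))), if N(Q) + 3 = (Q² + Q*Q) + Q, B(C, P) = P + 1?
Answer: -6925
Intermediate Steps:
B(C, P) = 1 + P
N(Q) = -3 + Q + 2*Q² (N(Q) = -3 + ((Q² + Q*Q) + Q) = -3 + ((Q² + Q²) + Q) = -3 + (2*Q² + Q) = -3 + (Q + 2*Q²) = -3 + Q + 2*Q²)
-277*N(-(3 + B(-5, 0))) = -277*(-3 - (3 + (1 + 0)) + 2*(-(3 + (1 + 0)))²) = -277*(-3 - (3 + 1) + 2*(-(3 + 1))²) = -277*(-3 - 1*4 + 2*(-1*4)²) = -277*(-3 - 4 + 2*(-4)²) = -277*(-3 - 4 + 2*16) = -277*(-3 - 4 + 32) = -277*25 = -6925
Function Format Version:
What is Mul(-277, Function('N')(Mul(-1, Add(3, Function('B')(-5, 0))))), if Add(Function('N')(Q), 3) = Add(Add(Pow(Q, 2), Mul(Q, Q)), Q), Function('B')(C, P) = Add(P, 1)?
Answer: -6925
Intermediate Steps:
Function('B')(C, P) = Add(1, P)
Function('N')(Q) = Add(-3, Q, Mul(2, Pow(Q, 2))) (Function('N')(Q) = Add(-3, Add(Add(Pow(Q, 2), Mul(Q, Q)), Q)) = Add(-3, Add(Add(Pow(Q, 2), Pow(Q, 2)), Q)) = Add(-3, Add(Mul(2, Pow(Q, 2)), Q)) = Add(-3, Add(Q, Mul(2, Pow(Q, 2)))) = Add(-3, Q, Mul(2, Pow(Q, 2))))
Mul(-277, Function('N')(Mul(-1, Add(3, Function('B')(-5, 0))))) = Mul(-277, Add(-3, Mul(-1, Add(3, Add(1, 0))), Mul(2, Pow(Mul(-1, Add(3, Add(1, 0))), 2)))) = Mul(-277, Add(-3, Mul(-1, Add(3, 1)), Mul(2, Pow(Mul(-1, Add(3, 1)), 2)))) = Mul(-277, Add(-3, Mul(-1, 4), Mul(2, Pow(Mul(-1, 4), 2)))) = Mul(-277, Add(-3, -4, Mul(2, Pow(-4, 2)))) = Mul(-277, Add(-3, -4, Mul(2, 16))) = Mul(-277, Add(-3, -4, 32)) = Mul(-277, 25) = -6925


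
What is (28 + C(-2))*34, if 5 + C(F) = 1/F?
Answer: 765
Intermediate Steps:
C(F) = -5 + 1/F
(28 + C(-2))*34 = (28 + (-5 + 1/(-2)))*34 = (28 + (-5 - 1/2))*34 = (28 - 11/2)*34 = (45/2)*34 = 765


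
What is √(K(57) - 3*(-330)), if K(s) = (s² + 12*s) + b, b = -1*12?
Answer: √4911 ≈ 70.078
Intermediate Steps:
b = -12
K(s) = -12 + s² + 12*s (K(s) = (s² + 12*s) - 12 = -12 + s² + 12*s)
√(K(57) - 3*(-330)) = √((-12 + 57² + 12*57) - 3*(-330)) = √((-12 + 3249 + 684) + 990) = √(3921 + 990) = √4911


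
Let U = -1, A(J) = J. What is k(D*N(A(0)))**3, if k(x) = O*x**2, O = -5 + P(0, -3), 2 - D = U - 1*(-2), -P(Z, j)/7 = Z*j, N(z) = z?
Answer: 0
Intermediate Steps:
P(Z, j) = -7*Z*j
D = 1 (D = 2 - (-1 - 1*(-2)) = 2 - (-1 + 2) = 2 - 1*1 = 2 - 1 = 1)
O = -5 (O = -5 - 7*0*(-3) = -5 + 0 = -5)
k(x) = -5*x**2
k(D*N(A(0)))**3 = (-5*(1*0)**2)**3 = (-5*0**2)**3 = (-5*0)**3 = 0**3 = 0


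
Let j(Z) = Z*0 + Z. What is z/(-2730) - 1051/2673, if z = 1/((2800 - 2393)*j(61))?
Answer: -2158617451/5489994510 ≈ -0.39319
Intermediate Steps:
j(Z) = Z (j(Z) = 0 + Z = Z)
z = 1/24827 (z = 1/((2800 - 2393)*61) = (1/61)/407 = (1/407)*(1/61) = 1/24827 ≈ 4.0279e-5)
z/(-2730) - 1051/2673 = (1/24827)/(-2730) - 1051/2673 = (1/24827)*(-1/2730) - 1051*1/2673 = -1/67777710 - 1051/2673 = -2158617451/5489994510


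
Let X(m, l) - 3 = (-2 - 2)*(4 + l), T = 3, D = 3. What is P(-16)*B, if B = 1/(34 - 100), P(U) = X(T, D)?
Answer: 25/66 ≈ 0.37879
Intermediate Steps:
X(m, l) = -13 - 4*l (X(m, l) = 3 + (-2 - 2)*(4 + l) = 3 - 4*(4 + l) = 3 + (-16 - 4*l) = -13 - 4*l)
P(U) = -25 (P(U) = -13 - 4*3 = -13 - 12 = -25)
B = -1/66 (B = 1/(-66) = -1/66 ≈ -0.015152)
P(-16)*B = -25*(-1/66) = 25/66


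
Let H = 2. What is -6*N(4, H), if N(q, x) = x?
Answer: -12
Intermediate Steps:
-6*N(4, H) = -6*2 = -12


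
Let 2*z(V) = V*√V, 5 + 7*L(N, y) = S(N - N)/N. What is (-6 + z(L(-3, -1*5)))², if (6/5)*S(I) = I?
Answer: 49267/1372 + 30*I*√35/49 ≈ 35.909 + 3.6221*I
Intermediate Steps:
S(I) = 5*I/6
L(N, y) = -5/7 (L(N, y) = -5/7 + ((5*(N - N)/6)/N)/7 = -5/7 + (((⅚)*0)/N)/7 = -5/7 + (0/N)/7 = -5/7 + (⅐)*0 = -5/7 + 0 = -5/7)
z(V) = V^(3/2)/2 (z(V) = (V*√V)/2 = V^(3/2)/2)
(-6 + z(L(-3, -1*5)))² = (-6 + (-5/7)^(3/2)/2)² = (-6 + (-5*I*√35/49)/2)² = (-6 - 5*I*√35/98)²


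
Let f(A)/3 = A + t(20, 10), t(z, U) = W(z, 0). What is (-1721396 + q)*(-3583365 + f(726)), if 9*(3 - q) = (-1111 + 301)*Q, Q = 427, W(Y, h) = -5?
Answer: 6027030461526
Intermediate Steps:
t(z, U) = -5
q = 38433 (q = 3 - (-1111 + 301)*427/9 = 3 - (-90)*427 = 3 - ⅑*(-345870) = 3 + 38430 = 38433)
f(A) = -15 + 3*A (f(A) = 3*(A - 5) = 3*(-5 + A) = -15 + 3*A)
(-1721396 + q)*(-3583365 + f(726)) = (-1721396 + 38433)*(-3583365 + (-15 + 3*726)) = -1682963*(-3583365 + (-15 + 2178)) = -1682963*(-3583365 + 2163) = -1682963*(-3581202) = 6027030461526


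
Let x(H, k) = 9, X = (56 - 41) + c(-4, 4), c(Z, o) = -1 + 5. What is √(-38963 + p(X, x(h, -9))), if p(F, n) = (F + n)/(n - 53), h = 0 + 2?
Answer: 10*I*√47146/11 ≈ 197.39*I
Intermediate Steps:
c(Z, o) = 4
h = 2
X = 19 (X = (56 - 41) + 4 = 15 + 4 = 19)
p(F, n) = (F + n)/(-53 + n)
√(-38963 + p(X, x(h, -9))) = √(-38963 + (19 + 9)/(-53 + 9)) = √(-38963 + 28/(-44)) = √(-38963 - 1/44*28) = √(-38963 - 7/11) = √(-428600/11) = 10*I*√47146/11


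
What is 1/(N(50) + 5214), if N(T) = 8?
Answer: 1/5222 ≈ 0.00019150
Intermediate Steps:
1/(N(50) + 5214) = 1/(8 + 5214) = 1/5222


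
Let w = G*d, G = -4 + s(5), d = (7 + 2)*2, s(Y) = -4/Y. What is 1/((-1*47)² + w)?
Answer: 5/10613 ≈ 0.00047112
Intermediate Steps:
d = 18 (d = 9*2 = 18)
G = -24/5 (G = -4 - 4/5 = -4 - 4*⅕ = -4 - ⅘ = -24/5 ≈ -4.8000)
w = -432/5 (w = -24/5*18 = -432/5 ≈ -86.400)
1/((-1*47)² + w) = 1/((-1*47)² - 432/5) = 1/((-47)² - 432/5) = 1/(2209 - 432/5) = 1/(10613/5) = 5/10613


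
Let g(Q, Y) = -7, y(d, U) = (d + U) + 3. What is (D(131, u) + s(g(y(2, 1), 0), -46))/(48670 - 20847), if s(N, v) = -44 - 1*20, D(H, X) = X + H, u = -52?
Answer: 15/27823 ≈ 0.00053912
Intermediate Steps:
y(d, U) = 3 + U + d (y(d, U) = (U + d) + 3 = 3 + U + d)
D(H, X) = H + X
s(N, v) = -64 (s(N, v) = -44 - 20 = -64)
(D(131, u) + s(g(y(2, 1), 0), -46))/(48670 - 20847) = ((131 - 52) - 64)/(48670 - 20847) = (79 - 64)/27823 = 15*(1/27823) = 15/27823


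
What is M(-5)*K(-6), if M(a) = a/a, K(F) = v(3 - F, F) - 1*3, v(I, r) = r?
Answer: -9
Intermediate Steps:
K(F) = -3 + F (K(F) = F - 1*3 = F - 3 = -3 + F)
M(a) = 1
M(-5)*K(-6) = 1*(-3 - 6) = 1*(-9) = -9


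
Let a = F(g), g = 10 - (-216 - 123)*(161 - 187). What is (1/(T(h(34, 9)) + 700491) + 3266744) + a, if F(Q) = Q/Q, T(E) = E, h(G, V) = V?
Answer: 2288354872501/700500 ≈ 3.2667e+6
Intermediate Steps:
g = -8804 (g = 10 - (-339)*(-26) = 10 - 1*8814 = 10 - 8814 = -8804)
F(Q) = 1
a = 1
(1/(T(h(34, 9)) + 700491) + 3266744) + a = (1/(9 + 700491) + 3266744) + 1 = (1/700500 + 3266744) + 1 = 2288354172001/700500 + 1 = 2288354872501/700500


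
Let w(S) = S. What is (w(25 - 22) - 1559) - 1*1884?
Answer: -3440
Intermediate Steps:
(w(25 - 22) - 1559) - 1*1884 = ((25 - 22) - 1559) - 1*1884 = (3 - 1559) - 1884 = -1556 - 1884 = -3440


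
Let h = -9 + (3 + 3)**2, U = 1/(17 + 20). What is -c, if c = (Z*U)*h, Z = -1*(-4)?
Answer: -108/37 ≈ -2.9189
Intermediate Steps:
Z = 4
U = 1/37 ≈ 0.027027
h = 27 (h = -9 + 6**2 = -9 + 36 = 27)
c = 108/37 (c = (4*(1/37))*27 = (4/37)*27 = 108/37 ≈ 2.9189)
-c = -1*108/37 = -108/37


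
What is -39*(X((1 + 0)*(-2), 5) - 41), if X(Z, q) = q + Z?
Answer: 1482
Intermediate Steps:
X(Z, q) = Z + q
-39*(X((1 + 0)*(-2), 5) - 41) = -39*(((1 + 0)*(-2) + 5) - 41) = -39*((1*(-2) + 5) - 41) = -39*((-2 + 5) - 41) = -39*(3 - 41) = -39*(-38) = 1482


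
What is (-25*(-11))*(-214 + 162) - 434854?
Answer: -449154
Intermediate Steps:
(-25*(-11))*(-214 + 162) - 434854 = 275*(-52) - 434854 = -14300 - 434854 = -449154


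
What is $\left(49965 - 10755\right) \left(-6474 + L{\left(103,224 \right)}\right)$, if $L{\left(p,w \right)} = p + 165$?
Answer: $-243337260$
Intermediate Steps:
$L{\left(p,w \right)} = 165 + p$
$\left(49965 - 10755\right) \left(-6474 + L{\left(103,224 \right)}\right) = \left(49965 - 10755\right) \left(-6474 + \left(165 + 103\right)\right) = 39210 \left(-6474 + 268\right) = 39210 \left(-6206\right) = -243337260$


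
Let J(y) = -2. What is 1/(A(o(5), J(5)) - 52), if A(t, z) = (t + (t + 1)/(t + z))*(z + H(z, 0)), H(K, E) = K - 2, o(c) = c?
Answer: -1/94 ≈ -0.010638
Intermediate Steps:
H(K, E) = -2 + K
A(t, z) = (-2 + 2*z)*(t + (1 + t)/(t + z)) (A(t, z) = (t + (t + 1)/(t + z))*(z + (-2 + z)) = (t + (1 + t)/(t + z))*(-2 + 2*z) = (-2 + 2*z)*(t + (1 + t)/(t + z)))
1/(A(o(5), J(5)) - 52) = 1/(2*(-1 - 2 - 1*5 - 1*5**2 + 5*(-2)**2 - 2*5**2)/(5 - 2) - 52) = 1/(2*(-1 - 2 - 5 - 1*25 + 5*4 - 2*25)/3 - 52) = 1/(2*(1/3)*(-1 - 2 - 5 - 25 + 20 - 50) - 52) = 1/(2*(1/3)*(-63) - 52) = 1/(-42 - 52) = 1/(-94) = -1/94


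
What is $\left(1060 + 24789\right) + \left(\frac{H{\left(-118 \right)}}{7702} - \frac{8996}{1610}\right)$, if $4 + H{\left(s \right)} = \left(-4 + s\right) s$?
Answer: $\frac{80121792677}{3100055} \approx 25845.0$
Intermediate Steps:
$H{\left(s \right)} = -4 + s \left(-4 + s\right)$ ($H{\left(s \right)} = -4 + \left(-4 + s\right) s = -4 + s \left(-4 + s\right)$)
$\left(1060 + 24789\right) + \left(\frac{H{\left(-118 \right)}}{7702} - \frac{8996}{1610}\right) = \left(1060 + 24789\right) - \left(\frac{4498}{805} - \frac{-4 + \left(-118\right)^{2} - -472}{7702}\right) = 25849 - \left(\frac{4498}{805} - \left(-4 + 13924 + 472\right) \frac{1}{7702}\right) = 25849 + \left(14392 \cdot \frac{1}{7702} - \frac{4498}{805}\right) = 25849 + \left(\frac{7196}{3851} - \frac{4498}{805}\right) = 25849 - \frac{11529018}{3100055} = \frac{80121792677}{3100055}$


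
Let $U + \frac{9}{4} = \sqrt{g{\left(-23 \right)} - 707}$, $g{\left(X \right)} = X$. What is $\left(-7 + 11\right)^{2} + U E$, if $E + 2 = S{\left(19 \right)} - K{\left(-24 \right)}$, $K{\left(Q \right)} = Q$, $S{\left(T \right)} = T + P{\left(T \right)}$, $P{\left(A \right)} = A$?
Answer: $-119 + 60 i \sqrt{730} \approx -119.0 + 1621.1 i$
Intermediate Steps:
$S{\left(T \right)} = 2 T$ ($S{\left(T \right)} = T + T = 2 T$)
$E = 60$ ($E = -2 + \left(2 \cdot 19 - -24\right) = -2 + \left(38 + 24\right) = -2 + 62 = 60$)
$U = - \frac{9}{4} + i \sqrt{730}$ ($U = - \frac{9}{4} + \sqrt{-23 - 707} = - \frac{9}{4} + \sqrt{-730} = - \frac{9}{4} + i \sqrt{730} \approx -2.25 + 27.019 i$)
$\left(-7 + 11\right)^{2} + U E = \left(-7 + 11\right)^{2} + \left(- \frac{9}{4} + i \sqrt{730}\right) 60 = 4^{2} - \left(135 - 60 i \sqrt{730}\right) = 16 - \left(135 - 60 i \sqrt{730}\right) = -119 + 60 i \sqrt{730}$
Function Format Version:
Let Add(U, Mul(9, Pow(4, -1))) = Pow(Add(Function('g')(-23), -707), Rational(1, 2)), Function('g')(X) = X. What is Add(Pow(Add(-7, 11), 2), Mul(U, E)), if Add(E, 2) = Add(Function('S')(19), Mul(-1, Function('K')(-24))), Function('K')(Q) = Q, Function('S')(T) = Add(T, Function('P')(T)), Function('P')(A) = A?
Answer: Add(-119, Mul(60, I, Pow(730, Rational(1, 2)))) ≈ Add(-119.00, Mul(1621.1, I))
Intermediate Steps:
Function('S')(T) = Mul(2, T) (Function('S')(T) = Add(T, T) = Mul(2, T))
E = 60 (E = Add(-2, Add(Mul(2, 19), Mul(-1, -24))) = Add(-2, Add(38, 24)) = Add(-2, 62) = 60)
U = Add(Rational(-9, 4), Mul(I, Pow(730, Rational(1, 2)))) (U = Add(Rational(-9, 4), Pow(Add(-23, -707), Rational(1, 2))) = Add(Rational(-9, 4), Pow(-730, Rational(1, 2))) = Add(Rational(-9, 4), Mul(I, Pow(730, Rational(1, 2)))) ≈ Add(-2.2500, Mul(27.019, I)))
Add(Pow(Add(-7, 11), 2), Mul(U, E)) = Add(Pow(Add(-7, 11), 2), Mul(Add(Rational(-9, 4), Mul(I, Pow(730, Rational(1, 2)))), 60)) = Add(Pow(4, 2), Add(-135, Mul(60, I, Pow(730, Rational(1, 2))))) = Add(16, Add(-135, Mul(60, I, Pow(730, Rational(1, 2))))) = Add(-119, Mul(60, I, Pow(730, Rational(1, 2))))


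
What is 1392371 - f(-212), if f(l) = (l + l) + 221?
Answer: 1392574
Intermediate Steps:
f(l) = 221 + 2*l (f(l) = 2*l + 221 = 221 + 2*l)
1392371 - f(-212) = 1392371 - (221 + 2*(-212)) = 1392371 - (221 - 424) = 1392371 - 1*(-203) = 1392371 + 203 = 1392574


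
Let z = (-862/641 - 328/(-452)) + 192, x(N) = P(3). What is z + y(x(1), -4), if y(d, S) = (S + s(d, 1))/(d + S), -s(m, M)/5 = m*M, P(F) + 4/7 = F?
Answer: 160670141/796763 ≈ 201.65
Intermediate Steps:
P(F) = -4/7 + F
s(m, M) = -5*M*m (s(m, M) = -5*m*M = -5*M*m)
x(N) = 17/7 (x(N) = -4/7 + 3 = 17/7)
y(d, S) = (S - 5*d)/(S + d) (y(d, S) = (S - 5*1*d)/(d + S) = (S - 5*d)/(S + d))
z = 13862292/72433 (z = (-862*1/641 - 328*(-1/452)) + 192 = (-862/641 + 82/113) + 192 = -44844/72433 + 192 = 13862292/72433 ≈ 191.38)
z + y(x(1), -4) = 13862292/72433 + (-4 - 5*17/7)/(-4 + 17/7) = 13862292/72433 + (-4 - 85/7)/(-11/7) = 13862292/72433 - 7/11*(-113/7) = 13862292/72433 + 113/11 = 160670141/796763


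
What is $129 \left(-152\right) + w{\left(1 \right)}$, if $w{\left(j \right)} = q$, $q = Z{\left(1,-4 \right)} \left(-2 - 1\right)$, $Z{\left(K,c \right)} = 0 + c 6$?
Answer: $-19536$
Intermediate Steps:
$Z{\left(K,c \right)} = 6 c$ ($Z{\left(K,c \right)} = 0 + 6 c = 6 c$)
$q = 72$ ($q = 6 \left(-4\right) \left(-2 - 1\right) = \left(-24\right) \left(-3\right) = 72$)
$w{\left(j \right)} = 72$
$129 \left(-152\right) + w{\left(1 \right)} = 129 \left(-152\right) + 72 = -19608 + 72 = -19536$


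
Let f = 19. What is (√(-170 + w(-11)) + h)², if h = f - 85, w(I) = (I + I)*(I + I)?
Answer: (66 - √314)² ≈ 2331.0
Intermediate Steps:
w(I) = 4*I² (w(I) = (2*I)*(2*I) = 4*I²)
h = -66 (h = 19 - 85 = -66)
(√(-170 + w(-11)) + h)² = (√(-170 + 4*(-11)²) - 66)² = (√(-170 + 4*121) - 66)² = (√(-170 + 484) - 66)² = (√314 - 66)² = (-66 + √314)²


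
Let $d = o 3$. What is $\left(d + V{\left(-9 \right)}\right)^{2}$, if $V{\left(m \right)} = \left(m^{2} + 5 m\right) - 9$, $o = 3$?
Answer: $1296$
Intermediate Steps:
$d = 9$ ($d = 3 \cdot 3 = 9$)
$V{\left(m \right)} = -9 + m^{2} + 5 m$
$\left(d + V{\left(-9 \right)}\right)^{2} = \left(9 + \left(-9 + \left(-9\right)^{2} + 5 \left(-9\right)\right)\right)^{2} = \left(9 - -27\right)^{2} = \left(9 + 27\right)^{2} = 36^{2} = 1296$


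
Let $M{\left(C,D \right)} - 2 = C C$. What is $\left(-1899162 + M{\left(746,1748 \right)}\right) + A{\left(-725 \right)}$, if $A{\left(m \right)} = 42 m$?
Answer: $-1373094$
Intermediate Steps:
$M{\left(C,D \right)} = 2 + C^{2}$ ($M{\left(C,D \right)} = 2 + C C = 2 + C^{2}$)
$\left(-1899162 + M{\left(746,1748 \right)}\right) + A{\left(-725 \right)} = \left(-1899162 + \left(2 + 746^{2}\right)\right) + 42 \left(-725\right) = \left(-1899162 + \left(2 + 556516\right)\right) - 30450 = \left(-1899162 + 556518\right) - 30450 = -1342644 - 30450 = -1373094$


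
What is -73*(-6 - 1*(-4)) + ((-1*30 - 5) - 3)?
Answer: 108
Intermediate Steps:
-73*(-6 - 1*(-4)) + ((-1*30 - 5) - 3) = -73*(-6 + 4) + ((-30 - 5) - 3) = -73*(-2) + (-35 - 3) = 146 - 38 = 108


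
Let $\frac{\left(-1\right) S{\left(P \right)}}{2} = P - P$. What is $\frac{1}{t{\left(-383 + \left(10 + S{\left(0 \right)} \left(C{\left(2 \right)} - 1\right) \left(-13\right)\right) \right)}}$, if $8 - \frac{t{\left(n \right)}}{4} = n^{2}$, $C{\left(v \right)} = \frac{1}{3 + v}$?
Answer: $- \frac{1}{556484} \approx -1.797 \cdot 10^{-6}$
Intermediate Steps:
$S{\left(P \right)} = 0$ ($S{\left(P \right)} = - 2 \left(P - P\right) = \left(-2\right) 0 = 0$)
$t{\left(n \right)} = 32 - 4 n^{2}$
$\frac{1}{t{\left(-383 + \left(10 + S{\left(0 \right)} \left(C{\left(2 \right)} - 1\right) \left(-13\right)\right) \right)}} = \frac{1}{32 - 4 \left(-383 + \left(10 + 0 \left(\frac{1}{3 + 2} - 1\right) \left(-13\right)\right)\right)^{2}} = \frac{1}{32 - 4 \left(-383 + \left(10 + 0 \left(\frac{1}{5} - 1\right) \left(-13\right)\right)\right)^{2}} = \frac{1}{32 - 4 \left(-383 + \left(10 + 0 \left(- \frac{4}{5}\right) \left(-13\right)\right)\right)^{2}} = \frac{1}{32 - 4 \left(-383 + \left(10 + 0 \left(-13\right)\right)\right)^{2}} = \frac{1}{32 - 4 \left(-383 + \left(10 + 0\right)\right)^{2}} = \frac{1}{32 - 4 \left(-383 + 10\right)^{2}} = \frac{1}{32 - 4 \left(-373\right)^{2}} = \frac{1}{32 - 556516} = \frac{1}{-556484} = - \frac{1}{556484}$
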